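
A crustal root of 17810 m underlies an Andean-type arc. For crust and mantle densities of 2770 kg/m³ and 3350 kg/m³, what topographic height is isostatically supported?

3730 m

By Archimedes' principle applied to the lithosphere: ρ_c h = (ρ_m − ρ_c) r.
h = r (ρ_m − ρ_c) / ρ_c = 17810 m × (3350 − 2770) / 2770 = 3730 m.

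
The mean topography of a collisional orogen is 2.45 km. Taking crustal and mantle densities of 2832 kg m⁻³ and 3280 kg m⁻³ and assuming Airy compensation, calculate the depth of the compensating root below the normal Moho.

15.5 km

Equating mass per unit area of the two columns: the weight of the topography is balanced by the buoyancy of the root, ρ_c h = (ρ_m − ρ_c) r.
r = h · ρ_c / (ρ_m − ρ_c) = 2.45 km × 2832 / (3280 − 2832) = 15.5 km.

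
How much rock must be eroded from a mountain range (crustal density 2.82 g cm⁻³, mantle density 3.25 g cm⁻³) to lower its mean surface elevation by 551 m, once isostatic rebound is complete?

Net drop Δ = e − u = e − e ρ_c/ρ_m = e (ρ_m − ρ_c)/ρ_m.
e = Δ ρ_m/(ρ_m − ρ_c) = 551 m × 3.25/0.43 = 4160 m.

4160 m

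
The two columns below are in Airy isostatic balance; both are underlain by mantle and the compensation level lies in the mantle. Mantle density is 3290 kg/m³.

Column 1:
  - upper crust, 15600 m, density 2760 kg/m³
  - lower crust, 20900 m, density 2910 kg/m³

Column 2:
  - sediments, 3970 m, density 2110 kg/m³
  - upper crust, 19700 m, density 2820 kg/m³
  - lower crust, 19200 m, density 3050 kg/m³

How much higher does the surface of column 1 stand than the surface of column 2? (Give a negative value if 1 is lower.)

−712 m

For any compensation level in the mantle, the mantle terms cancel and isostasy reduces to e = (Σt_1 − Σt_2) − (Σ(ρt)_1 − Σ(ρt)_2) / ρ_m.
Σt_1 = 36500 m; Σt_2 = 42870 m; Σ(ρt)_1 = 103875000; Σ(ρt)_2 = 122490700 (in m·kg/m³).
e = (36500 − 42870) − (103875000 − 122490700) / 3290 = −712 m.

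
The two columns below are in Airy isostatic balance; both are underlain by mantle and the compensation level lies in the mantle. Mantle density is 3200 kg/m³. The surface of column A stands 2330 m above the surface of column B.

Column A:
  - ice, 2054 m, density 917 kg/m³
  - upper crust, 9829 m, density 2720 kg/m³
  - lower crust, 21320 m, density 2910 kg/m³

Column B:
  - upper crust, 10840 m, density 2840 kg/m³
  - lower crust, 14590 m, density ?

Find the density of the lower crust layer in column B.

2910 kg/m³

Take the compensation level at the base of the deeper column (depth z_c below the surface of column A) and equate Σ ρ_i t_i down to z_c; mantle fills any gap and the z_c terms cancel.
Column A: 2054×917 + 9829×2720 + 21320×2910 + (z_c − 33203)×3200
Column B: 2330×0 + 10840×2840 + 14590×ρ + (z_c − 2330 − 25430)×3200
The z_c×3200 term appears on both sides and cancels. Collect the known terms of each column as K = Σ(ρt)_known − 3200 × (depth of known layers): K_A = 90659598 − 3200×33203 = −15590002; K_B = 30785600 − 3200×(2330 + 25430) = −58046400.
Balance: K_A = K_B + 14590×ρ, so ρ = (K_A − K_B)/14590 = 42456400/14590 = 2910 kg/m³.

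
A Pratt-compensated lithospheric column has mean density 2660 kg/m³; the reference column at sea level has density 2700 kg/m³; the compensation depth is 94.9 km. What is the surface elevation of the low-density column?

1.43 km

ρ_ref D = ρ (D + h) → h = D (ρ_ref − ρ)/ρ.
h = 94.9 km × (2700 − 2660)/2660 = 1.43 km.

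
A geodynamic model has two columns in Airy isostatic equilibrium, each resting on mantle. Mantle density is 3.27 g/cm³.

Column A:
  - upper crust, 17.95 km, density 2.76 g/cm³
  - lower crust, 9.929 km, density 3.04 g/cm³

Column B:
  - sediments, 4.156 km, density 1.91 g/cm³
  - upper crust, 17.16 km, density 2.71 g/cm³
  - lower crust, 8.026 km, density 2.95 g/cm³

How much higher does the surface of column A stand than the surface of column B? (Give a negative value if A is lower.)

−1.95 km

For any compensation level in the mantle, the mantle terms cancel and isostasy reduces to e = (Σt_A − Σt_B) − (Σ(ρt)_A − Σ(ρt)_B) / ρ_m.
Σt_A = 27.879 km; Σt_B = 29.342 km; Σ(ρt)_A = 79.72616; Σ(ρt)_B = 78.11826 (in km·g/cm³).
e = (27.879 − 29.342) − (79.72616 − 78.11826) / 3.27 = −1.95 km.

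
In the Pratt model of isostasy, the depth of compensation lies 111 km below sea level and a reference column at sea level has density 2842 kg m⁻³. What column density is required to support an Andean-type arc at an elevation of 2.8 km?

Pratt balance: ρ_ref D = ρ (D + h).
ρ = ρ_ref D/(D + h) = 2842 × 111 km/(111 km + 2.8 km) = 2770 kg m⁻³.

2770 kg m⁻³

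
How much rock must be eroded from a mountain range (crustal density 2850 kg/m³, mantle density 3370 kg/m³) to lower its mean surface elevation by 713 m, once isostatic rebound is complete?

4620 m

Net drop Δ = e − u = e − e ρ_c/ρ_m = e (ρ_m − ρ_c)/ρ_m.
e = Δ ρ_m/(ρ_m − ρ_c) = 713 m × 3370/520 = 4620 m.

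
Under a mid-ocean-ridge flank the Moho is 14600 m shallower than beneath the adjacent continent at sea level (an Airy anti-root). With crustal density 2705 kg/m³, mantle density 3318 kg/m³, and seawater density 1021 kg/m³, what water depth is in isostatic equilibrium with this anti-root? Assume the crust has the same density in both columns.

Replacing a thickness d of crust by seawater at the top must be balanced by replacing crust with mantle at the base: d (ρ_c − ρ_w) = a (ρ_m − ρ_c).
d = a (ρ_m − ρ_c)/(ρ_c − ρ_w) = 14600 m × 613/1684 = 5310 m.

5310 m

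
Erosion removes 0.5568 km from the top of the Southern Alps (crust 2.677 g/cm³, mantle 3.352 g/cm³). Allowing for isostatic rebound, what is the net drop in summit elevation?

0.112 km

Rebound u = e ρ_c/ρ_m = 0.5568 km × 2.677/3.352 = 0.4447 km.
Net surface drop = e − u = 0.5568 km − 0.4447 km = e (ρ_m − ρ_c)/ρ_m = 0.112 km.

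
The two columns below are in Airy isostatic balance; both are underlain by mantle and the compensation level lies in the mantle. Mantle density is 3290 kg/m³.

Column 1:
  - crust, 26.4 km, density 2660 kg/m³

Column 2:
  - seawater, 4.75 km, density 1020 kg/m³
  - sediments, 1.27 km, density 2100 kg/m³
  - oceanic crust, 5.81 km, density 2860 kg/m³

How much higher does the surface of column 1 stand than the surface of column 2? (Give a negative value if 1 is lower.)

0.559 km

For any compensation level in the mantle, the mantle terms cancel and isostasy reduces to e = (Σt_1 − Σt_2) − (Σ(ρt)_1 − Σ(ρt)_2) / ρ_m.
Σt_1 = 26.4 km; Σt_2 = 11.83 km; Σ(ρt)_1 = 70224; Σ(ρt)_2 = 24128.6 (in km·kg/m³).
e = (26.4 − 11.83) − (70224 − 24128.6) / 3290 = 0.559 km.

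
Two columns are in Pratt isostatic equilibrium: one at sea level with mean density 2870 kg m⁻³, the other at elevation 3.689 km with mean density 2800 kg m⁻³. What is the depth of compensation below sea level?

148 km

ρ_ref D = ρ (D + h) → D (ρ_ref − ρ) = ρ h.
D = ρ h/(ρ_ref − ρ) = 2800 × 3.689 km/(2870 − 2800) = 148 km.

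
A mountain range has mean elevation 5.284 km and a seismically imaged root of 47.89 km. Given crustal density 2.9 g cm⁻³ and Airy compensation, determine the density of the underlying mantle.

3.22 g cm⁻³

Airy balance: ρ_c h = (ρ_m − ρ_c) r → ρ_m = ρ_c (1 + h/r).
ρ_m = 2.9 × (1 + 5.284 km/47.89 km) = 3.22 g cm⁻³.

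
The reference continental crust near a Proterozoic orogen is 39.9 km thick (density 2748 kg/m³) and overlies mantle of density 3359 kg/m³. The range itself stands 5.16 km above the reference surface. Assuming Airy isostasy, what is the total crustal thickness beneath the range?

68.3 km

Root depth r = h ρ_c / (ρ_m − ρ_c) = 5.16 km × 2748 / 611 = 23.21 km.
Total thickness = T + h + r = 39.9 km + 5.16 km + 23.21 km = 68.3 km.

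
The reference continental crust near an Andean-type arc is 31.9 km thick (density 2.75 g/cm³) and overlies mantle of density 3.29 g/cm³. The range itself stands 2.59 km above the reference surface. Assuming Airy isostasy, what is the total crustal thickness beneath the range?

47.7 km

Root depth r = h ρ_c / (ρ_m − ρ_c) = 2.59 km × 2.75 / 0.54 = 13.19 km.
Total thickness = T + h + r = 31.9 km + 2.59 km + 13.19 km = 47.7 km.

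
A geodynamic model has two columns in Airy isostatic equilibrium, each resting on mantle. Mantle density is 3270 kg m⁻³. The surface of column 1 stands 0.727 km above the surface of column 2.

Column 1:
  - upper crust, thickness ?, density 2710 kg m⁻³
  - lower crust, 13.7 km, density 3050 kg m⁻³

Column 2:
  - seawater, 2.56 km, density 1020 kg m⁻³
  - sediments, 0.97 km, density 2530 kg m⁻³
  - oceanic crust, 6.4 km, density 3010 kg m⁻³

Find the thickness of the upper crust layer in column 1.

Take the compensation level at the base of the deeper column (depth z_c below the surface of column 1) and equate Σ ρ_i t_i down to z_c; mantle fills any gap and the z_c terms cancel.
Column 1: x×2710 + 13.7×3050 + (z_c − 13.7 − x)×3270
Column 2: 0.727×0 + 2.56×1020 + 0.97×2530 + 6.4×3010 + (z_c − 0.727 − 9.93)×3270
The z_c×3270 term appears on both sides and cancels. Collect the known terms of each column as K = Σ(ρt)_known − 3270 × (depth of known layers): K_1 = 41785 − 3270×13.7 = −3014; K_2 = 24329.3 − 3270×(0.727 + 9.93) = −10519.09.
Balance: K_1 − x×(3270 − 2710) = K_2, so x = (K_1 − K_2)/(3270 − 2710) = 7505.09/560 = 13.4 km.

13.4 km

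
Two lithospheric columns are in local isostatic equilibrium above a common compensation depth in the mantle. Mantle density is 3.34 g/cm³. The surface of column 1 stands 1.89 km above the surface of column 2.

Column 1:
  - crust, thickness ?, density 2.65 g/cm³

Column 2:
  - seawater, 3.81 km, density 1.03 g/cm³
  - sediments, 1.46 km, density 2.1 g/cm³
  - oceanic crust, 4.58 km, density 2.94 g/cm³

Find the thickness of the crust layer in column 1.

27.2 km

Take the compensation level at the base of the deeper column (depth z_c below the surface of column 1) and equate Σ ρ_i t_i down to z_c; mantle fills any gap and the z_c terms cancel.
Column 1: x×2.65 + (z_c − 0 − x)×3.34
Column 2: 1.89×0 + 3.81×1.03 + 1.46×2.1 + 4.58×2.94 + (z_c − 1.89 − 9.85)×3.34
The z_c×3.34 term appears on both sides and cancels. Collect the known terms of each column as K = Σ(ρt)_known − 3.34 × (depth of known layers): K_1 = 0 − 3.34×0 = 0; K_2 = 20.4555 − 3.34×(1.89 + 9.85) = −18.7561.
Balance: K_1 − x×(3.34 − 2.65) = K_2, so x = (K_1 − K_2)/(3.34 − 2.65) = 18.7561/0.69 = 27.2 km.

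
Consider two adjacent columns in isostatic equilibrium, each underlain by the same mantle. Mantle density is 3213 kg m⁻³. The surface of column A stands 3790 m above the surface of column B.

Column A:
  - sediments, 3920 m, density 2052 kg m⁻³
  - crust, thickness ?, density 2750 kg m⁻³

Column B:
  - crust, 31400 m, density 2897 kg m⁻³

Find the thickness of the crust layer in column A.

37900 m

Take the compensation level at the base of the deeper column (depth z_c below the surface of column A) and equate Σ ρ_i t_i down to z_c; mantle fills any gap and the z_c terms cancel.
Column A: 3920×2052 + x×2750 + (z_c − 3920 − x)×3213
Column B: 3790×0 + 31400×2897 + (z_c − 3790 − 31400)×3213
The z_c×3213 term appears on both sides and cancels. Collect the known terms of each column as K = Σ(ρt)_known − 3213 × (depth of known layers): K_A = 8043840 − 3213×3920 = −4551120; K_B = 90965800 − 3213×(3790 + 31400) = −22099670.
Balance: K_A − x×(3213 − 2750) = K_B, so x = (K_A − K_B)/(3213 − 2750) = 17548600/463 = 37900 m.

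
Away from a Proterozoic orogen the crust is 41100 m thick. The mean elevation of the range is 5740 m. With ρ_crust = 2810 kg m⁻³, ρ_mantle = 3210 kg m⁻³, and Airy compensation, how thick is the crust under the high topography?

Root depth r = h ρ_c / (ρ_m − ρ_c) = 5740 m × 2810 / 400 = 40320 m.
Total thickness = T + h + r = 41100 m + 5740 m + 40320 m = 87200 m.

87200 m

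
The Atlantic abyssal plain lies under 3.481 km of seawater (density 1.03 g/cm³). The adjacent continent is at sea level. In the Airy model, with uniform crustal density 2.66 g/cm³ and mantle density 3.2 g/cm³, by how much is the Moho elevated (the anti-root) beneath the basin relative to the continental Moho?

10.5 km

Equating mass per unit area of the two columns: replacing crust with seawater at the top is compensated by replacing crust with mantle at the base: d (ρ_c − ρ_w) = a (ρ_m − ρ_c).
a = d (ρ_c − ρ_w)/(ρ_m − ρ_c) = 3.481 km × 1.63/0.54 = 10.5 km.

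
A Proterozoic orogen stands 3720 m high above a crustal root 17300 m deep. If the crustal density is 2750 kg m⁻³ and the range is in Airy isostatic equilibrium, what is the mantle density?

3340 kg m⁻³

Airy balance: ρ_c h = (ρ_m − ρ_c) r → ρ_m = ρ_c (1 + h/r).
ρ_m = 2750 × (1 + 3720 m/17300 m) = 3340 kg m⁻³.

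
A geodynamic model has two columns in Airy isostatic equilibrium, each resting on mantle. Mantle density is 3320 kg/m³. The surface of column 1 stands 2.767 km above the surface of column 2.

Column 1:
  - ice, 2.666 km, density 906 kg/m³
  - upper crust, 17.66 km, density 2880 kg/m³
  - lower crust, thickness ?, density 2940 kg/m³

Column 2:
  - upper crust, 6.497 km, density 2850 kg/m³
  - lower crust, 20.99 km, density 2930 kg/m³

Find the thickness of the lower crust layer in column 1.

16.4 km

Take the compensation level at the base of the deeper column (depth z_c below the surface of column 1) and equate Σ ρ_i t_i down to z_c; mantle fills any gap and the z_c terms cancel.
Column 1: 2.666×906 + 17.66×2880 + x×2940 + (z_c − 20.326 − x)×3320
Column 2: 2.767×0 + 6.497×2850 + 20.99×2930 + (z_c − 2.767 − 27.487)×3320
The z_c×3320 term appears on both sides and cancels. Collect the known terms of each column as K = Σ(ρt)_known − 3320 × (depth of known layers): K_1 = 53276.196 − 3320×20.326 = −14206.124; K_2 = 80017.15 − 3320×(2.767 + 27.487) = −20426.13.
Balance: K_1 − x×(3320 − 2940) = K_2, so x = (K_1 − K_2)/(3320 − 2940) = 6220.01/380 = 16.4 km.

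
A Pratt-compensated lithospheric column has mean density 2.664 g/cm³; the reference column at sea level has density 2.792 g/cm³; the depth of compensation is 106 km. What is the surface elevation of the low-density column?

ρ_ref D = ρ (D + h) → h = D (ρ_ref − ρ)/ρ.
h = 106 km × (2.792 − 2.664)/2.664 = 5.09 km.

5.09 km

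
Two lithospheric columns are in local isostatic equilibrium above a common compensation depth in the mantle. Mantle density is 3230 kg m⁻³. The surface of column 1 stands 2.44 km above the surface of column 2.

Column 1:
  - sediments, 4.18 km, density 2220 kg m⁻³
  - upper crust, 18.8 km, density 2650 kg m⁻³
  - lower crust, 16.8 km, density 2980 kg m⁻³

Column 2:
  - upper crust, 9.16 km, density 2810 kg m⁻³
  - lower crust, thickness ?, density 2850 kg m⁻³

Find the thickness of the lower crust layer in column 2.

20 km

Take the compensation level at the base of the deeper column (depth z_c below the surface of column 1) and equate Σ ρ_i t_i down to z_c; mantle fills any gap and the z_c terms cancel.
Column 1: 4.18×2220 + 18.8×2650 + 16.8×2980 + (z_c − 39.78)×3230
Column 2: 2.44×0 + 9.16×2810 + x×2850 + (z_c − 2.44 − 9.16 − x)×3230
The z_c×3230 term appears on both sides and cancels. Collect the known terms of each column as K = Σ(ρt)_known − 3230 × (depth of known layers): K_1 = 109163.6 − 3230×39.78 = −19325.8; K_2 = 25739.6 − 3230×(2.44 + 9.16) = −11728.4.
Balance: K_1 = K_2 − x×(3230 − 2850), so x = (K_2 − K_1)/(3230 − 2850) = 7597.4/380 = 20 km.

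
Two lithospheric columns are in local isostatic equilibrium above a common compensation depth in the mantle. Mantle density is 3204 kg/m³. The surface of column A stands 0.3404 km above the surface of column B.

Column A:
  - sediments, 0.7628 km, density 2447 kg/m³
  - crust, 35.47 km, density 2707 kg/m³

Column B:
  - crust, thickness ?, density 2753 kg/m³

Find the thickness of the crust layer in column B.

Take the compensation level at the base of the deeper column (depth z_c below the surface of column A) and equate Σ ρ_i t_i down to z_c; mantle fills any gap and the z_c terms cancel.
Column A: 0.7628×2447 + 35.47×2707 + (z_c − 36.2328)×3204
Column B: 0.3404×0 + x×2753 + (z_c − 0.3404 − 0 − x)×3204
The z_c×3204 term appears on both sides and cancels. Collect the known terms of each column as K = Σ(ρt)_known − 3204 × (depth of known layers): K_A = 97883.8616 − 3204×36.2328 = −18206.0296; K_B = 0 − 3204×(0.3404 + 0) = −1090.6416.
Balance: K_A = K_B − x×(3204 − 2753), so x = (K_B − K_A)/(3204 − 2753) = 17115.4/451 = 37.9 km.

37.9 km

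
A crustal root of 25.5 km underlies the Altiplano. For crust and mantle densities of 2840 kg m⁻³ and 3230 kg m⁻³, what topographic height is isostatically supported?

By Archimedes' principle applied to the lithosphere: ρ_c h = (ρ_m − ρ_c) r.
h = r (ρ_m − ρ_c) / ρ_c = 25.5 km × (3230 − 2840) / 2840 = 3.5 km.

3.5 km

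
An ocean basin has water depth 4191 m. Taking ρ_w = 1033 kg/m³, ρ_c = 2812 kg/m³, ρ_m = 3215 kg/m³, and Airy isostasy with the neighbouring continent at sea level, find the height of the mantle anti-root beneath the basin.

By Archimedes' principle applied to the lithosphere: replacing crust with seawater at the top is compensated by replacing crust with mantle at the base: d (ρ_c − ρ_w) = a (ρ_m − ρ_c).
a = d (ρ_c − ρ_w)/(ρ_m − ρ_c) = 4191 m × 1779/403 = 18500 m.

18500 m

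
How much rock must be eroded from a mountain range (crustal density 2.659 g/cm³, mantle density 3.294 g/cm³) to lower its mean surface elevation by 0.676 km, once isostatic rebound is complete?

Net drop Δ = e − u = e − e ρ_c/ρ_m = e (ρ_m − ρ_c)/ρ_m.
e = Δ ρ_m/(ρ_m − ρ_c) = 0.676 km × 3.294/0.635 = 3.51 km.

3.51 km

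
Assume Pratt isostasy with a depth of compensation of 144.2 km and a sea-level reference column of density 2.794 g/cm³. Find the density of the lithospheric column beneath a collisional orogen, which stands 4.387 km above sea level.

Pratt balance: ρ_ref D = ρ (D + h).
ρ = ρ_ref D/(D + h) = 2.794 × 144.2 km/(144.2 km + 4.387 km) = 2.71 g/cm³.

2.71 g/cm³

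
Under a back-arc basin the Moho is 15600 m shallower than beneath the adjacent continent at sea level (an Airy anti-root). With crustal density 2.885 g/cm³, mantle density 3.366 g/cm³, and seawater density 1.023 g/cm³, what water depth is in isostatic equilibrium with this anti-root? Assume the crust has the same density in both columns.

Replacing a thickness d of crust by seawater at the top must be balanced by replacing crust with mantle at the base: d (ρ_c − ρ_w) = a (ρ_m − ρ_c).
d = a (ρ_m − ρ_c)/(ρ_c − ρ_w) = 15600 m × 0.481/1.862 = 4030 m.

4030 m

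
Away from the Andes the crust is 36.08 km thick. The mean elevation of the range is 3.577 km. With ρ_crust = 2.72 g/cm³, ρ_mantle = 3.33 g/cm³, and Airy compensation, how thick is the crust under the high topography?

55.6 km

Root depth r = h ρ_c / (ρ_m − ρ_c) = 3.577 km × 2.72 / 0.61 = 15.95 km.
Total thickness = T + h + r = 36.08 km + 3.577 km + 15.95 km = 55.6 km.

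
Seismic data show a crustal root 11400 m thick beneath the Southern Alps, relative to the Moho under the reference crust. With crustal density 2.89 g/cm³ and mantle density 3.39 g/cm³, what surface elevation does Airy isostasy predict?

1970 m

Isostatic balance requires: ρ_c h = (ρ_m − ρ_c) r.
h = r (ρ_m − ρ_c) / ρ_c = 11400 m × (3.39 − 2.89) / 2.89 = 1970 m.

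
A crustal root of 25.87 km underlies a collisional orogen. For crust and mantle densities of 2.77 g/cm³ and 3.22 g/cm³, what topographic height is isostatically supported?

Equating mass per unit area of the two columns: ρ_c h = (ρ_m − ρ_c) r.
h = r (ρ_m − ρ_c) / ρ_c = 25.87 km × (3.22 − 2.77) / 2.77 = 4.2 km.

4.2 km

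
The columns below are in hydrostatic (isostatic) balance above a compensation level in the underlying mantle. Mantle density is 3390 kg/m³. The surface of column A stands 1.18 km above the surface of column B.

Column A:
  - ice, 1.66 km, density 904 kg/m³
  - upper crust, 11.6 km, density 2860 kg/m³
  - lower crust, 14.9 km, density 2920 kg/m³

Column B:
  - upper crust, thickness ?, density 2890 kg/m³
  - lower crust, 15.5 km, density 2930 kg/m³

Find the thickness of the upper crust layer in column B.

12.3 km

Take the compensation level at the base of the deeper column (depth z_c below the surface of column A) and equate Σ ρ_i t_i down to z_c; mantle fills any gap and the z_c terms cancel.
Column A: 1.66×904 + 11.6×2860 + 14.9×2920 + (z_c − 28.16)×3390
Column B: 1.18×0 + x×2890 + 15.5×2930 + (z_c − 1.18 − 15.5 − x)×3390
The z_c×3390 term appears on both sides and cancels. Collect the known terms of each column as K = Σ(ρt)_known − 3390 × (depth of known layers): K_A = 78184.64 − 3390×28.16 = −17277.76; K_B = 45415 − 3390×(1.18 + 15.5) = −11130.2.
Balance: K_A = K_B − x×(3390 − 2890), so x = (K_B − K_A)/(3390 − 2890) = 6147.56/500 = 12.3 km.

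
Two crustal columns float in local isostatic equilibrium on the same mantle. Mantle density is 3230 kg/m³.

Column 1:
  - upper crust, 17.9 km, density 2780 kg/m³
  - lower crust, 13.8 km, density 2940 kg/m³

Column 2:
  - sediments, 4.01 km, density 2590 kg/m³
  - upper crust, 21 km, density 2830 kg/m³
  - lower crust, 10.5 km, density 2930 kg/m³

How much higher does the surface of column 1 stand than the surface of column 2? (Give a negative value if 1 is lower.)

−0.638 km

For any compensation level in the mantle, the mantle terms cancel and isostasy reduces to e = (Σt_1 − Σt_2) − (Σ(ρt)_1 − Σ(ρt)_2) / ρ_m.
Σt_1 = 31.7 km; Σt_2 = 35.51 km; Σ(ρt)_1 = 90334; Σ(ρt)_2 = 100580.9 (in km·kg/m³).
e = (31.7 − 35.51) − (90334 − 100580.9) / 3230 = −0.638 km.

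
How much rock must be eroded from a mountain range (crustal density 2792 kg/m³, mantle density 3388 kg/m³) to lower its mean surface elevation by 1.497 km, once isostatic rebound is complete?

8.51 km

Net drop Δ = e − u = e − e ρ_c/ρ_m = e (ρ_m − ρ_c)/ρ_m.
e = Δ ρ_m/(ρ_m − ρ_c) = 1.497 km × 3388/596 = 8.51 km.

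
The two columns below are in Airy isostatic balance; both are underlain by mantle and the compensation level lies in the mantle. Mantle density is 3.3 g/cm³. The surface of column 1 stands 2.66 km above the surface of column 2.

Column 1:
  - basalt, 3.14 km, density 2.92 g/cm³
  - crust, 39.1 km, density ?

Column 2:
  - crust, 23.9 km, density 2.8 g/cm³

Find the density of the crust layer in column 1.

Take the compensation level at the base of the deeper column (depth z_c below the surface of column 1) and equate Σ ρ_i t_i down to z_c; mantle fills any gap and the z_c terms cancel.
Column 1: 3.14×2.92 + 39.1×ρ + (z_c − 42.24)×3.3
Column 2: 2.66×0 + 23.9×2.8 + (z_c − 2.66 − 23.9)×3.3
The z_c×3.3 term appears on both sides and cancels. Collect the known terms of each column as K = Σ(ρt)_known − 3.3 × (depth of known layers): K_1 = 9.1688 − 3.3×42.24 = −130.2232; K_2 = 66.92 − 3.3×(2.66 + 23.9) = −20.728.
Balance: K_1 + 39.1×ρ = K_2, so ρ = (K_2 − K_1)/39.1 = 109.495/39.1 = 2.8 g/cm³.

2.8 g/cm³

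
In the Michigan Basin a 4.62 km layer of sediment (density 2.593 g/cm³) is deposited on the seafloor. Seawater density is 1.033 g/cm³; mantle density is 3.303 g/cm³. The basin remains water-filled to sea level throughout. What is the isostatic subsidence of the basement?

Submarine loading: the sediment displaces seawater, and the subsidence is in turn flooded, so s (ρ_m − ρ_w) = t (ρ_sed − ρ_w).
s = 4.62 km × (2.593 − 1.033) / (3.303 − 1.033) = 3.17 km.

3.17 km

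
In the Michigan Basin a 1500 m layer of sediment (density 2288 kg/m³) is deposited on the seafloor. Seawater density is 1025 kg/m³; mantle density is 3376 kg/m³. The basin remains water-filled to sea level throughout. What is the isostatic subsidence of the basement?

806 m

Submarine loading: the sediment displaces seawater, and the subsidence is in turn flooded, so s (ρ_m − ρ_w) = t (ρ_sed − ρ_w).
s = 1500 m × (2288 − 1025) / (3376 − 1025) = 806 m.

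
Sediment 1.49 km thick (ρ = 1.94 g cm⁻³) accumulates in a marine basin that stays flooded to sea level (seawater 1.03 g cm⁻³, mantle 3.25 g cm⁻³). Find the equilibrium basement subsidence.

0.611 km

Submarine loading: the sediment displaces seawater, and the subsidence is in turn flooded, so s (ρ_m − ρ_w) = t (ρ_sed − ρ_w).
s = 1.49 km × (1.94 − 1.03) / (3.25 − 1.03) = 0.611 km.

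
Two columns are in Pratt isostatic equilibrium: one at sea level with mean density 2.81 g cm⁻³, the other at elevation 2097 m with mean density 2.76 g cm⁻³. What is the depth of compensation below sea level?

ρ_ref D = ρ (D + h) → D (ρ_ref − ρ) = ρ h.
D = ρ h/(ρ_ref − ρ) = 2.76 × 2097 m/(2.81 − 2.76) = 116000 m.

116000 m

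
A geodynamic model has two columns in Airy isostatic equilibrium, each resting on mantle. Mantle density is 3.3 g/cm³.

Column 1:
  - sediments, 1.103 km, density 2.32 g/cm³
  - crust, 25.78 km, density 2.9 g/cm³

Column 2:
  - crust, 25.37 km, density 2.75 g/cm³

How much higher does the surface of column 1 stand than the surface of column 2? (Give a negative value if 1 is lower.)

For any compensation level in the mantle, the mantle terms cancel and isostasy reduces to e = (Σt_1 − Σt_2) − (Σ(ρt)_1 − Σ(ρt)_2) / ρ_m.
Σt_1 = 26.883 km; Σt_2 = 25.37 km; Σ(ρt)_1 = 77.32096; Σ(ρt)_2 = 69.7675 (in km·g/cm³).
e = (26.883 − 25.37) − (77.32096 − 69.7675) / 3.3 = −0.776 km.

−0.776 km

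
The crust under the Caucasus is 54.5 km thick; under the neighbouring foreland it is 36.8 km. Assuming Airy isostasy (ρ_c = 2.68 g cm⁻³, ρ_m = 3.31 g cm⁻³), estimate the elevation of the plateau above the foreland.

3.37 km

Excess crust Δ = 54.5 km − 36.8 km = 17.7 km, split between elevation h and root r with h + r = Δ.
Airy balance ρ_c h = (ρ_m − ρ_c) r gives r = h ρ_c/(ρ_m − ρ_c), so h (1 + ρ_c/(ρ_m − ρ_c)) = Δ, i.e. h = Δ (ρ_m − ρ_c)/ρ_m.
h = 17.7 km × 0.63/3.31 = 3.37 km.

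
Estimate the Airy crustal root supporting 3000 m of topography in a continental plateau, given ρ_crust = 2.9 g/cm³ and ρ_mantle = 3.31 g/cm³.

21200 m

Isostatic balance requires: the weight of the topography is balanced by the buoyancy of the root, ρ_c h = (ρ_m − ρ_c) r.
r = h · ρ_c / (ρ_m − ρ_c) = 3000 m × 2.9 / (3.31 − 2.9) = 21200 m.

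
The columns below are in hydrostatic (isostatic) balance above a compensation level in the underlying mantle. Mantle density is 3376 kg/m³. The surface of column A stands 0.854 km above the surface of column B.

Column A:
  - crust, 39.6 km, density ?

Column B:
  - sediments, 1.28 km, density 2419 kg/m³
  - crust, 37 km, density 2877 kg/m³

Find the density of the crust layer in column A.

2810 kg/m³

Take the compensation level at the base of the deeper column (depth z_c below the surface of column A) and equate Σ ρ_i t_i down to z_c; mantle fills any gap and the z_c terms cancel.
Column A: 39.6×ρ + (z_c − 39.6)×3376
Column B: 0.854×0 + 1.28×2419 + 37×2877 + (z_c − 0.854 − 38.28)×3376
The z_c×3376 term appears on both sides and cancels. Collect the known terms of each column as K = Σ(ρt)_known − 3376 × (depth of known layers): K_A = 0 − 3376×39.6 = −133689.6; K_B = 109545.32 − 3376×(0.854 + 38.28) = −22571.064.
Balance: K_A + 39.6×ρ = K_B, so ρ = (K_B − K_A)/39.6 = 111119/39.6 = 2810 kg/m³.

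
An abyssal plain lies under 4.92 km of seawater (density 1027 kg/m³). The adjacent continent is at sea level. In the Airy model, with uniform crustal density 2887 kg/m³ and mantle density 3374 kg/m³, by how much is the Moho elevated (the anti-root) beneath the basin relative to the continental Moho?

Isostatic balance requires: replacing crust with seawater at the top is compensated by replacing crust with mantle at the base: d (ρ_c − ρ_w) = a (ρ_m − ρ_c).
a = d (ρ_c − ρ_w)/(ρ_m − ρ_c) = 4.92 km × 1860/487 = 18.8 km.

18.8 km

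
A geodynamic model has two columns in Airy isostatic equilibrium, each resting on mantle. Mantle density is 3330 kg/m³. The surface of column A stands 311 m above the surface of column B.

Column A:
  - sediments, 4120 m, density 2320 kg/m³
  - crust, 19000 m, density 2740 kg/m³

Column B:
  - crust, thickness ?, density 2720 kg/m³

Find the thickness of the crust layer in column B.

Take the compensation level at the base of the deeper column (depth z_c below the surface of column A) and equate Σ ρ_i t_i down to z_c; mantle fills any gap and the z_c terms cancel.
Column A: 4120×2320 + 19000×2740 + (z_c − 23120)×3330
Column B: 311×0 + x×2720 + (z_c − 311 − 0 − x)×3330
The z_c×3330 term appears on both sides and cancels. Collect the known terms of each column as K = Σ(ρt)_known − 3330 × (depth of known layers): K_A = 61618400 − 3330×23120 = −15371200; K_B = 0 − 3330×(311 + 0) = −1035630.
Balance: K_A = K_B − x×(3330 − 2720), so x = (K_B − K_A)/(3330 − 2720) = 14335600/610 = 23500 m.

23500 m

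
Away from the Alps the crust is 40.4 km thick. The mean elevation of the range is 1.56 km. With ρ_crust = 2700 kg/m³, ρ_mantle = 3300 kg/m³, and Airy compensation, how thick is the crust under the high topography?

49 km

Root depth r = h ρ_c / (ρ_m − ρ_c) = 1.56 km × 2700 / 600 = 7.02 km.
Total thickness = T + h + r = 40.4 km + 1.56 km + 7.02 km = 49 km.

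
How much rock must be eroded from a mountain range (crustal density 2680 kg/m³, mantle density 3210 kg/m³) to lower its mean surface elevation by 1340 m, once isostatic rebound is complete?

Net drop Δ = e − u = e − e ρ_c/ρ_m = e (ρ_m − ρ_c)/ρ_m.
e = Δ ρ_m/(ρ_m − ρ_c) = 1340 m × 3210/530 = 8120 m.

8120 m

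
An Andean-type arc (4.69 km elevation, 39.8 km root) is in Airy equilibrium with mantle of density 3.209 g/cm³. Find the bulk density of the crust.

ρ_c h = (ρ_m − ρ_c) r → ρ_c (h + r) = ρ_m r → ρ_c = ρ_m r / (h + r).
ρ_c = 3.209 × 39.8 km / (4.69 km + 39.8 km) = 2.87 g/cm³.

2.87 g/cm³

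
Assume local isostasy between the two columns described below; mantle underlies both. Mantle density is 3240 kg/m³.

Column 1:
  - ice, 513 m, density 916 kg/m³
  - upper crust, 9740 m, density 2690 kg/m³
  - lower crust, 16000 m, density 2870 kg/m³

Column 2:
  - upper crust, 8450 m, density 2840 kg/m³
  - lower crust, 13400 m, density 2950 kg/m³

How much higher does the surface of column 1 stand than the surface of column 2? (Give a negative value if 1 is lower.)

For any compensation level in the mantle, the mantle terms cancel and isostasy reduces to e = (Σt_1 − Σt_2) − (Σ(ρt)_1 − Σ(ρt)_2) / ρ_m.
Σt_1 = 26253 m; Σt_2 = 21850 m; Σ(ρt)_1 = 72590508; Σ(ρt)_2 = 63528000 (in m·kg/m³).
e = (26253 − 21850) − (72590508 − 63528000) / 3240 = 1610 m.

1610 m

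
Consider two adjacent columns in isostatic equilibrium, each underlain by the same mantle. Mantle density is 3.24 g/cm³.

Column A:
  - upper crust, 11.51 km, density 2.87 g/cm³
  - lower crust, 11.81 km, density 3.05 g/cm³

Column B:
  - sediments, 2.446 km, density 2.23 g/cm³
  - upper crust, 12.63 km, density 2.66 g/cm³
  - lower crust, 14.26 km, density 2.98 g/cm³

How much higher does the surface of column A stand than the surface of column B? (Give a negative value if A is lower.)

For any compensation level in the mantle, the mantle terms cancel and isostasy reduces to e = (Σt_A − Σt_B) − (Σ(ρt)_A − Σ(ρt)_B) / ρ_m.
Σt_A = 23.32 km; Σt_B = 29.336 km; Σ(ρt)_A = 69.0542; Σ(ρt)_B = 81.54518 (in km·g/cm³).
e = (23.32 − 29.336) − (69.0542 − 81.54518) / 3.24 = −2.16 km.

−2.16 km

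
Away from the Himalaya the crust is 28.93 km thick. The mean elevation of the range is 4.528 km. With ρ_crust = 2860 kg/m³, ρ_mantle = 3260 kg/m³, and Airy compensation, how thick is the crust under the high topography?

Root depth r = h ρ_c / (ρ_m − ρ_c) = 4.528 km × 2860 / 400 = 32.38 km.
Total thickness = T + h + r = 28.93 km + 4.528 km + 32.38 km = 65.8 km.

65.8 km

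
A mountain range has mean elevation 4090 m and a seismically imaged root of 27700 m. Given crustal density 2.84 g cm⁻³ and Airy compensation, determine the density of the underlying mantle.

3.26 g cm⁻³

Airy balance: ρ_c h = (ρ_m − ρ_c) r → ρ_m = ρ_c (1 + h/r).
ρ_m = 2.84 × (1 + 4090 m/27700 m) = 3.26 g cm⁻³.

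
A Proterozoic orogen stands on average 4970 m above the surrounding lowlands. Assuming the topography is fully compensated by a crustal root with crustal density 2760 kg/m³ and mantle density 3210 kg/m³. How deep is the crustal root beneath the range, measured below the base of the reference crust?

30500 m

In Airy isostatic equilibrium: the weight of the topography is balanced by the buoyancy of the root, ρ_c h = (ρ_m − ρ_c) r.
r = h · ρ_c / (ρ_m − ρ_c) = 4970 m × 2760 / (3210 − 2760) = 30500 m.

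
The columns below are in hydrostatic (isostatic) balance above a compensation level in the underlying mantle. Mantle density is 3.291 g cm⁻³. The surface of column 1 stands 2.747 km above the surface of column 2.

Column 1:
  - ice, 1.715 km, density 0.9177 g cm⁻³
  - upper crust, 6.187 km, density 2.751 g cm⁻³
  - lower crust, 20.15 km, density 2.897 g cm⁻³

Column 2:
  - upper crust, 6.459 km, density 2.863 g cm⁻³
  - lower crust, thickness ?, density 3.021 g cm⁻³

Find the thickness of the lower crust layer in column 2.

13.1 km

Take the compensation level at the base of the deeper column (depth z_c below the surface of column 1) and equate Σ ρ_i t_i down to z_c; mantle fills any gap and the z_c terms cancel.
Column 1: 1.715×0.9177 + 6.187×2.751 + 20.15×2.897 + (z_c − 28.052)×3.291
Column 2: 2.747×0 + 6.459×2.863 + x×3.021 + (z_c − 2.747 − 6.459 − x)×3.291
The z_c×3.291 term appears on both sides and cancels. Collect the known terms of each column as K = Σ(ρt)_known − 3.291 × (depth of known layers): K_1 = 76.9688425 − 3.291×28.052 = −15.3502895; K_2 = 18.492117 − 3.291×(2.747 + 6.459) = −11.804829.
Balance: K_1 = K_2 − x×(3.291 − 3.021), so x = (K_2 − K_1)/(3.291 − 3.021) = 3.54546/0.27 = 13.1 km.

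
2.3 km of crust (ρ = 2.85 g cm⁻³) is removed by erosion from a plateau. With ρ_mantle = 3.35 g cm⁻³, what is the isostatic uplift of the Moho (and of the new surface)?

1.96 km

Unloading: uplift u = e ρ_c/ρ_m = 2.3 km × 2.85/3.35 = 1.96 km.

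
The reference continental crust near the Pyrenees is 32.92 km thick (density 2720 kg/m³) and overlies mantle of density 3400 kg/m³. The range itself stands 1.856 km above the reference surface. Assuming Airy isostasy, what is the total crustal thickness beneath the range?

42.2 km

Root depth r = h ρ_c / (ρ_m − ρ_c) = 1.856 km × 2720 / 680 = 7.424 km.
Total thickness = T + h + r = 32.92 km + 1.856 km + 7.424 km = 42.2 km.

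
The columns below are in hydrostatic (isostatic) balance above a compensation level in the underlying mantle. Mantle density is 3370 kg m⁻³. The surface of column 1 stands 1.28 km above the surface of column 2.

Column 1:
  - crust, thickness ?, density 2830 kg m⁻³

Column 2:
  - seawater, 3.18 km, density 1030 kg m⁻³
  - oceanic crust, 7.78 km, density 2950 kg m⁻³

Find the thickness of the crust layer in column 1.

27.8 km

Take the compensation level at the base of the deeper column (depth z_c below the surface of column 1) and equate Σ ρ_i t_i down to z_c; mantle fills any gap and the z_c terms cancel.
Column 1: x×2830 + (z_c − 0 − x)×3370
Column 2: 1.28×0 + 3.18×1030 + 7.78×2950 + (z_c − 1.28 − 10.96)×3370
The z_c×3370 term appears on both sides and cancels. Collect the known terms of each column as K = Σ(ρt)_known − 3370 × (depth of known layers): K_1 = 0 − 3370×0 = 0; K_2 = 26226.4 − 3370×(1.28 + 10.96) = −15022.4.
Balance: K_1 − x×(3370 − 2830) = K_2, so x = (K_1 − K_2)/(3370 − 2830) = 15022.4/540 = 27.8 km.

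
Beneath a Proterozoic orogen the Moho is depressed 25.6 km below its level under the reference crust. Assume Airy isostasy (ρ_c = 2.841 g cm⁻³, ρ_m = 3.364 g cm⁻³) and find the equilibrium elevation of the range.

By Archimedes' principle applied to the lithosphere: ρ_c h = (ρ_m − ρ_c) r.
h = r (ρ_m − ρ_c) / ρ_c = 25.6 km × (3.364 − 2.841) / 2.841 = 4.71 km.

4.71 km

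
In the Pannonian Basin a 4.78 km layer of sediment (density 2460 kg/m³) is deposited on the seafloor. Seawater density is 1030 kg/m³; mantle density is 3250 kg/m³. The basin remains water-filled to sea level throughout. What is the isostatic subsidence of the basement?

3.08 km

Submarine loading: the sediment displaces seawater, and the subsidence is in turn flooded, so s (ρ_m − ρ_w) = t (ρ_sed − ρ_w).
s = 4.78 km × (2460 − 1030) / (3250 − 1030) = 3.08 km.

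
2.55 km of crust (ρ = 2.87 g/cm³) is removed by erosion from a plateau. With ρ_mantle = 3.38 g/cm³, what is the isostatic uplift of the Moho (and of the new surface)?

2.17 km

Unloading: uplift u = e ρ_c/ρ_m = 2.55 km × 2.87/3.38 = 2.17 km.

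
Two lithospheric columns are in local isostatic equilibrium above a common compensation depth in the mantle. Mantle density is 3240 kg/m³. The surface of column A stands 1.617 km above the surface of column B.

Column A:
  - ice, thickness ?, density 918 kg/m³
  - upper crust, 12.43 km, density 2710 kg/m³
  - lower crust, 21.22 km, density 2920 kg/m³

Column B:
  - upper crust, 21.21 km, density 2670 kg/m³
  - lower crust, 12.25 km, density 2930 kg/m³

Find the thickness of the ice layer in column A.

3.34 km

Take the compensation level at the base of the deeper column (depth z_c below the surface of column A) and equate Σ ρ_i t_i down to z_c; mantle fills any gap and the z_c terms cancel.
Column A: x×918 + 12.43×2710 + 21.22×2920 + (z_c − 33.65 − x)×3240
Column B: 1.617×0 + 21.21×2670 + 12.25×2930 + (z_c − 1.617 − 33.46)×3240
The z_c×3240 term appears on both sides and cancels. Collect the known terms of each column as K = Σ(ρt)_known − 3240 × (depth of known layers): K_A = 95647.7 − 3240×33.65 = −13378.3; K_B = 92523.2 − 3240×(1.617 + 33.46) = −21126.28.
Balance: K_A − x×(3240 − 918) = K_B, so x = (K_A − K_B)/(3240 − 918) = 7747.98/2322 = 3.34 km.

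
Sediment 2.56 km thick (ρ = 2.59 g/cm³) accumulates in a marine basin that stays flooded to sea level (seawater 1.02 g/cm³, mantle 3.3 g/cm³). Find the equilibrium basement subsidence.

1.76 km

Submarine loading: the sediment displaces seawater, and the subsidence is in turn flooded, so s (ρ_m − ρ_w) = t (ρ_sed − ρ_w).
s = 2.56 km × (2.59 − 1.02) / (3.3 − 1.02) = 1.76 km.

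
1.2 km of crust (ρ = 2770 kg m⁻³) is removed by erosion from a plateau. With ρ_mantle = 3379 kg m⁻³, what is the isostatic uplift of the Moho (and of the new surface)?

Unloading: uplift u = e ρ_c/ρ_m = 1.2 km × 2770/3379 = 0.984 km.

0.984 km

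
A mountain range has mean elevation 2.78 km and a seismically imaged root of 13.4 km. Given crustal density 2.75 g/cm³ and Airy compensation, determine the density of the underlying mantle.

Airy balance: ρ_c h = (ρ_m − ρ_c) r → ρ_m = ρ_c (1 + h/r).
ρ_m = 2.75 × (1 + 2.78 km/13.4 km) = 3.32 g/cm³.

3.32 g/cm³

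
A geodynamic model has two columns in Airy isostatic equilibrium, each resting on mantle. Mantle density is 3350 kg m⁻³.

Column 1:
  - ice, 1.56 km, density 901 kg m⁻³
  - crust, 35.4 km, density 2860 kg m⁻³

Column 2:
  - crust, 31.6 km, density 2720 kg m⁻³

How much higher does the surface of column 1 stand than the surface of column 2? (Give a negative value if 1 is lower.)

0.376 km

For any compensation level in the mantle, the mantle terms cancel and isostasy reduces to e = (Σt_1 − Σt_2) − (Σ(ρt)_1 − Σ(ρt)_2) / ρ_m.
Σt_1 = 36.96 km; Σt_2 = 31.6 km; Σ(ρt)_1 = 102649.56; Σ(ρt)_2 = 85952 (in km·kg m⁻³).
e = (36.96 − 31.6) − (102649.56 − 85952) / 3350 = 0.376 km.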